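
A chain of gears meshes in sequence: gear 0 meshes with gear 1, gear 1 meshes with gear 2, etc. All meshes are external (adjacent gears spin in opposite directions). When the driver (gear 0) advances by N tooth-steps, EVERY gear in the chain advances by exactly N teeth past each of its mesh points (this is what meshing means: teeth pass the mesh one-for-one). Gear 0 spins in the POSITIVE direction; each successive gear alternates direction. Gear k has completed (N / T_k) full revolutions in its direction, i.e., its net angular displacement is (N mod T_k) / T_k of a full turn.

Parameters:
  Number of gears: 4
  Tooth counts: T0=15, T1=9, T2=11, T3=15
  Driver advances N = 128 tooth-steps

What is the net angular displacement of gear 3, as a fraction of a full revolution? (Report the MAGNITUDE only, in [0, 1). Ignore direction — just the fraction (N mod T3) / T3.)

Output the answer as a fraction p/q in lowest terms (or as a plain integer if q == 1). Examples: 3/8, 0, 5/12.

Answer: 8/15

Derivation:
Chain of 4 gears, tooth counts: [15, 9, 11, 15]
  gear 0: T0=15, direction=positive, advance = 128 mod 15 = 8 teeth = 8/15 turn
  gear 1: T1=9, direction=negative, advance = 128 mod 9 = 2 teeth = 2/9 turn
  gear 2: T2=11, direction=positive, advance = 128 mod 11 = 7 teeth = 7/11 turn
  gear 3: T3=15, direction=negative, advance = 128 mod 15 = 8 teeth = 8/15 turn
Gear 3: 128 mod 15 = 8
Fraction = 8 / 15 = 8/15 (gcd(8,15)=1) = 8/15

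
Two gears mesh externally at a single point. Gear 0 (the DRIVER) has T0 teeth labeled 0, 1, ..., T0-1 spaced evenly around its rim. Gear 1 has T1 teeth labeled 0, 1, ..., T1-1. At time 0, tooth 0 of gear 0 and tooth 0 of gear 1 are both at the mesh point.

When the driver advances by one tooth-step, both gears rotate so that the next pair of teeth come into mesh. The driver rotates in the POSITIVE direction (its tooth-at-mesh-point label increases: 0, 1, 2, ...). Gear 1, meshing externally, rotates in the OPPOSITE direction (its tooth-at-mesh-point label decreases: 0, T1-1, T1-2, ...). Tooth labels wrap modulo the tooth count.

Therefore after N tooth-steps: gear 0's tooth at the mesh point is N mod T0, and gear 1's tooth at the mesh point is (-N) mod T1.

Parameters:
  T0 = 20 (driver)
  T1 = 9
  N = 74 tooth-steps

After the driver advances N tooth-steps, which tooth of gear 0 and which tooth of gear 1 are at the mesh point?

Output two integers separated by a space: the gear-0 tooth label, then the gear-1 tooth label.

Gear 0 (driver, T0=20): tooth at mesh = N mod T0
  74 = 3 * 20 + 14, so 74 mod 20 = 14
  gear 0 tooth = 14
Gear 1 (driven, T1=9): tooth at mesh = (-N) mod T1
  74 = 8 * 9 + 2, so 74 mod 9 = 2
  (-74) mod 9 = (-2) mod 9 = 9 - 2 = 7
Mesh after 74 steps: gear-0 tooth 14 meets gear-1 tooth 7

Answer: 14 7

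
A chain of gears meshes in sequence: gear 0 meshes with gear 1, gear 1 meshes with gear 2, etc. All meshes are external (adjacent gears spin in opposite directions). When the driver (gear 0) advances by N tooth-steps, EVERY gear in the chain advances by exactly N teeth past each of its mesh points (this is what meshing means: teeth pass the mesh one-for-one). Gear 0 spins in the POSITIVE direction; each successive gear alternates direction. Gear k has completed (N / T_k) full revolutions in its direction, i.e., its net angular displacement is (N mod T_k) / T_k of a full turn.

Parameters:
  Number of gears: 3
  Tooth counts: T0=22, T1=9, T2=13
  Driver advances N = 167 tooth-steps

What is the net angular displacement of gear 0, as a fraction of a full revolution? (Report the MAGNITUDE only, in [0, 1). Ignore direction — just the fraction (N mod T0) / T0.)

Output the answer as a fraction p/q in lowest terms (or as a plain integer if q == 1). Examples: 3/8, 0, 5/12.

Answer: 13/22

Derivation:
Chain of 3 gears, tooth counts: [22, 9, 13]
  gear 0: T0=22, direction=positive, advance = 167 mod 22 = 13 teeth = 13/22 turn
  gear 1: T1=9, direction=negative, advance = 167 mod 9 = 5 teeth = 5/9 turn
  gear 2: T2=13, direction=positive, advance = 167 mod 13 = 11 teeth = 11/13 turn
Gear 0: 167 mod 22 = 13
Fraction = 13 / 22 = 13/22 (gcd(13,22)=1) = 13/22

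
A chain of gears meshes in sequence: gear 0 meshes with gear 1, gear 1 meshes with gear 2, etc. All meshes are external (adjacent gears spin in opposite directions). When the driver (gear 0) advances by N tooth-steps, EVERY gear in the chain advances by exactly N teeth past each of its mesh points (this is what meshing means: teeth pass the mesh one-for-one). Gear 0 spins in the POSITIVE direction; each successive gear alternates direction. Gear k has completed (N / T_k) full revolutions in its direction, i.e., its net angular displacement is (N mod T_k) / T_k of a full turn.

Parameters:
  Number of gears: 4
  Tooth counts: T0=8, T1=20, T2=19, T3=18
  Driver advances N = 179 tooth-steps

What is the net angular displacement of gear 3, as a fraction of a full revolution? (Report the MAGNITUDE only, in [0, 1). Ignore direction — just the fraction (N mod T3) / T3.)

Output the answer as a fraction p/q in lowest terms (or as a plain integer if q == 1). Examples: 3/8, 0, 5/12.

Chain of 4 gears, tooth counts: [8, 20, 19, 18]
  gear 0: T0=8, direction=positive, advance = 179 mod 8 = 3 teeth = 3/8 turn
  gear 1: T1=20, direction=negative, advance = 179 mod 20 = 19 teeth = 19/20 turn
  gear 2: T2=19, direction=positive, advance = 179 mod 19 = 8 teeth = 8/19 turn
  gear 3: T3=18, direction=negative, advance = 179 mod 18 = 17 teeth = 17/18 turn
Gear 3: 179 mod 18 = 17
Fraction = 17 / 18 = 17/18 (gcd(17,18)=1) = 17/18

Answer: 17/18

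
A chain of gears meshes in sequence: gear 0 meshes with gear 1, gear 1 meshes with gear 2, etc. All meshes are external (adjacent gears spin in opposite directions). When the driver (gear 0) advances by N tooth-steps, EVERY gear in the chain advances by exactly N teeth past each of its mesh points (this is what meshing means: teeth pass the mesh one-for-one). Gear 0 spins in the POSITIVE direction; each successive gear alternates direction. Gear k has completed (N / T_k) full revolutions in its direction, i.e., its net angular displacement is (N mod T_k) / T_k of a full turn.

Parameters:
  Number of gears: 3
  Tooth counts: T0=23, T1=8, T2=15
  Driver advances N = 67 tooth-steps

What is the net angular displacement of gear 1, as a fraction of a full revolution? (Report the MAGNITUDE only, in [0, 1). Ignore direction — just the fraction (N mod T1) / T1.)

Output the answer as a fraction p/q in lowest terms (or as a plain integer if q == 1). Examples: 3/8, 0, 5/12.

Chain of 3 gears, tooth counts: [23, 8, 15]
  gear 0: T0=23, direction=positive, advance = 67 mod 23 = 21 teeth = 21/23 turn
  gear 1: T1=8, direction=negative, advance = 67 mod 8 = 3 teeth = 3/8 turn
  gear 2: T2=15, direction=positive, advance = 67 mod 15 = 7 teeth = 7/15 turn
Gear 1: 67 mod 8 = 3
Fraction = 3 / 8 = 3/8 (gcd(3,8)=1) = 3/8

Answer: 3/8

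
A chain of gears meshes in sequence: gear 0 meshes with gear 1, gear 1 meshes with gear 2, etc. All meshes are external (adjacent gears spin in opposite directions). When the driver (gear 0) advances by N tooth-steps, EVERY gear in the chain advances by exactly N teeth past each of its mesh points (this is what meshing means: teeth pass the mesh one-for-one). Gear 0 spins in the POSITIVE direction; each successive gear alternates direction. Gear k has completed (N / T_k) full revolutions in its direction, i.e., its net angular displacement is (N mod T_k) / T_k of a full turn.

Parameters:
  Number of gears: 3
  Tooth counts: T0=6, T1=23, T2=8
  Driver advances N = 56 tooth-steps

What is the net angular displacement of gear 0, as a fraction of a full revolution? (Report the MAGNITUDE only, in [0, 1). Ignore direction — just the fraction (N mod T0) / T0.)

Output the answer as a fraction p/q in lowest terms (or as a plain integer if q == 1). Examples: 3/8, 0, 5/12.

Answer: 1/3

Derivation:
Chain of 3 gears, tooth counts: [6, 23, 8]
  gear 0: T0=6, direction=positive, advance = 56 mod 6 = 2 teeth = 2/6 turn
  gear 1: T1=23, direction=negative, advance = 56 mod 23 = 10 teeth = 10/23 turn
  gear 2: T2=8, direction=positive, advance = 56 mod 8 = 0 teeth = 0/8 turn
Gear 0: 56 mod 6 = 2
Fraction = 2 / 6 = 1/3 (gcd(2,6)=2) = 1/3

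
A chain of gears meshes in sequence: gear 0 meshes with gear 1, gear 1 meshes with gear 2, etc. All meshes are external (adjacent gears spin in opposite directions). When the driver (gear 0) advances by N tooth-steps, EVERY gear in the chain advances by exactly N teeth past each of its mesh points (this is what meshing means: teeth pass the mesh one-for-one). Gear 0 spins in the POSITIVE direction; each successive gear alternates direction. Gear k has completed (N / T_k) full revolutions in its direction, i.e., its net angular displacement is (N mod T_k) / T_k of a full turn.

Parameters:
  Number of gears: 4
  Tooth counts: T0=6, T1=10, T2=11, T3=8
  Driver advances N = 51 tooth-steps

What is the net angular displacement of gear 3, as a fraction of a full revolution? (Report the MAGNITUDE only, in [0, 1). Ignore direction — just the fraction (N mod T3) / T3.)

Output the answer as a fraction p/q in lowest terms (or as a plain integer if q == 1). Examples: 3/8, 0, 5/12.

Answer: 3/8

Derivation:
Chain of 4 gears, tooth counts: [6, 10, 11, 8]
  gear 0: T0=6, direction=positive, advance = 51 mod 6 = 3 teeth = 3/6 turn
  gear 1: T1=10, direction=negative, advance = 51 mod 10 = 1 teeth = 1/10 turn
  gear 2: T2=11, direction=positive, advance = 51 mod 11 = 7 teeth = 7/11 turn
  gear 3: T3=8, direction=negative, advance = 51 mod 8 = 3 teeth = 3/8 turn
Gear 3: 51 mod 8 = 3
Fraction = 3 / 8 = 3/8 (gcd(3,8)=1) = 3/8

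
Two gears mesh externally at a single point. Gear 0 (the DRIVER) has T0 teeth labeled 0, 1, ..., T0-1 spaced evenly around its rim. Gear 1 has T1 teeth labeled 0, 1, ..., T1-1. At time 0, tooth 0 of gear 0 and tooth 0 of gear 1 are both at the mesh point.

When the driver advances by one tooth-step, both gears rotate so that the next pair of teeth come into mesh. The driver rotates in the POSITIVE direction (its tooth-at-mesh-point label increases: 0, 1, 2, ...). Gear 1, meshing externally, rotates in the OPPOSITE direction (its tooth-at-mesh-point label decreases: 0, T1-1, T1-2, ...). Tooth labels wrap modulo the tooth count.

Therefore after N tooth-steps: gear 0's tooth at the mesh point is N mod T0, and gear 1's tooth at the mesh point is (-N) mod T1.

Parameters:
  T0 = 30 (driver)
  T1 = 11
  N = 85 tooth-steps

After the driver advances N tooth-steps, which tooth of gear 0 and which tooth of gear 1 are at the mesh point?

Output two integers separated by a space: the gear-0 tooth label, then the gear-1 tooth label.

Answer: 25 3

Derivation:
Gear 0 (driver, T0=30): tooth at mesh = N mod T0
  85 = 2 * 30 + 25, so 85 mod 30 = 25
  gear 0 tooth = 25
Gear 1 (driven, T1=11): tooth at mesh = (-N) mod T1
  85 = 7 * 11 + 8, so 85 mod 11 = 8
  (-85) mod 11 = (-8) mod 11 = 11 - 8 = 3
Mesh after 85 steps: gear-0 tooth 25 meets gear-1 tooth 3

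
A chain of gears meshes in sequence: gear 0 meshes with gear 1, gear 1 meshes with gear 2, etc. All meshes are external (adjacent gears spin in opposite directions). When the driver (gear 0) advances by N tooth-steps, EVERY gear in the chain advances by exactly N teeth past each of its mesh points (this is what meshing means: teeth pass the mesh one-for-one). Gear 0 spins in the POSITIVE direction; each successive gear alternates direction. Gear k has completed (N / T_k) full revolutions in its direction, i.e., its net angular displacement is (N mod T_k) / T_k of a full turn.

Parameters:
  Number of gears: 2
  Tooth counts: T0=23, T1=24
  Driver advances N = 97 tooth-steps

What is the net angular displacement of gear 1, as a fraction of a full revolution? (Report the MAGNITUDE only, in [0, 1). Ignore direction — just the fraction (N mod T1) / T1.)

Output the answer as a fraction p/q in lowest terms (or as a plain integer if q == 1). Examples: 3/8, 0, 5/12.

Answer: 1/24

Derivation:
Chain of 2 gears, tooth counts: [23, 24]
  gear 0: T0=23, direction=positive, advance = 97 mod 23 = 5 teeth = 5/23 turn
  gear 1: T1=24, direction=negative, advance = 97 mod 24 = 1 teeth = 1/24 turn
Gear 1: 97 mod 24 = 1
Fraction = 1 / 24 = 1/24 (gcd(1,24)=1) = 1/24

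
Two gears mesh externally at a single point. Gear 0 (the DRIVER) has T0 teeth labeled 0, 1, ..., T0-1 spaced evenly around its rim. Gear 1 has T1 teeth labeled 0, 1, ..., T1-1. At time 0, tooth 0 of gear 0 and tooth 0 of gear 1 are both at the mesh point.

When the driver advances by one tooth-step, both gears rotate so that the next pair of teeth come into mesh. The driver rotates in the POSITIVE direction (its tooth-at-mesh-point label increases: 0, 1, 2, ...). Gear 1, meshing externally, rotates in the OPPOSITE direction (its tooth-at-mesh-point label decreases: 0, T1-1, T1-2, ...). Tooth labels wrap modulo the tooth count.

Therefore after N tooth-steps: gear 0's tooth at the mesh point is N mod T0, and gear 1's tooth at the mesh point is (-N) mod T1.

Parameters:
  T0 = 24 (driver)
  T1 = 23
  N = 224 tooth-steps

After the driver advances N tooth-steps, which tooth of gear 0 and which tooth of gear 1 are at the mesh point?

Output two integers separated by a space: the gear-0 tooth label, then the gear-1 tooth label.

Answer: 8 6

Derivation:
Gear 0 (driver, T0=24): tooth at mesh = N mod T0
  224 = 9 * 24 + 8, so 224 mod 24 = 8
  gear 0 tooth = 8
Gear 1 (driven, T1=23): tooth at mesh = (-N) mod T1
  224 = 9 * 23 + 17, so 224 mod 23 = 17
  (-224) mod 23 = (-17) mod 23 = 23 - 17 = 6
Mesh after 224 steps: gear-0 tooth 8 meets gear-1 tooth 6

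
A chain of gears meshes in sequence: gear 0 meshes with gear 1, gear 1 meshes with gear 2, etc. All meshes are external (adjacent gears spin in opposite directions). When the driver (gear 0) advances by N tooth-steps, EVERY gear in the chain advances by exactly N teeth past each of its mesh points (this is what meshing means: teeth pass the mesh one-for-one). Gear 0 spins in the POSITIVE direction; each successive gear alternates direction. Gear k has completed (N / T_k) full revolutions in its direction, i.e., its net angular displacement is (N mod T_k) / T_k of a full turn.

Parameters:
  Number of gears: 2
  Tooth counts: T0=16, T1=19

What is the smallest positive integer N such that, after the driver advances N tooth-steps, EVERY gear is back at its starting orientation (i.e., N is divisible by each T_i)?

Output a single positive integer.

Gear k returns to start when N is a multiple of T_k.
All gears at start simultaneously when N is a common multiple of [16, 19]; the smallest such N is lcm(16, 19).
Start: lcm = T0 = 16
Fold in T1=19: gcd(16, 19) = 1; lcm(16, 19) = 16 * 19 / 1 = 304 / 1 = 304
Full cycle length = 304

Answer: 304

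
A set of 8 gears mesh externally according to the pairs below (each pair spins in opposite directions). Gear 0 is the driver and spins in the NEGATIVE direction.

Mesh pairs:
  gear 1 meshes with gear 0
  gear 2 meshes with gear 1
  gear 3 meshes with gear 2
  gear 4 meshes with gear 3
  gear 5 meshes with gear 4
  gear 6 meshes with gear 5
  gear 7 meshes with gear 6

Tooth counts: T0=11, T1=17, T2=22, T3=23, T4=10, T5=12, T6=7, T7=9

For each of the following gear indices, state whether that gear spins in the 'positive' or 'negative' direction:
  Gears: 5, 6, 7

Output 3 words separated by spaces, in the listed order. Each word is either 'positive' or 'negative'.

Gear 0 (driver): negative (depth 0)
  gear 1: meshes with gear 0 -> depth 1 -> positive (opposite of gear 0)
  gear 2: meshes with gear 1 -> depth 2 -> negative (opposite of gear 1)
  gear 3: meshes with gear 2 -> depth 3 -> positive (opposite of gear 2)
  gear 4: meshes with gear 3 -> depth 4 -> negative (opposite of gear 3)
  gear 5: meshes with gear 4 -> depth 5 -> positive (opposite of gear 4)
  gear 6: meshes with gear 5 -> depth 6 -> negative (opposite of gear 5)
  gear 7: meshes with gear 6 -> depth 7 -> positive (opposite of gear 6)
Queried indices 5, 6, 7 -> positive, negative, positive

Answer: positive negative positive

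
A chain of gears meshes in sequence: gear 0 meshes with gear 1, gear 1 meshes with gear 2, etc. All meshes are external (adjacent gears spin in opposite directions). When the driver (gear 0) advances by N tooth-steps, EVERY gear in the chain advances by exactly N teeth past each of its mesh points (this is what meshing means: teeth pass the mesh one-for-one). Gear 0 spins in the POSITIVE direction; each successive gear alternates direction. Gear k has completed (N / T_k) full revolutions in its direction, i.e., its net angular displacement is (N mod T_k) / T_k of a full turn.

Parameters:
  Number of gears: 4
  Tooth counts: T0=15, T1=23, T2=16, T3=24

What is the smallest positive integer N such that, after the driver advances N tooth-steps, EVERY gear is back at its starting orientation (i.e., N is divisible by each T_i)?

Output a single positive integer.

Gear k returns to start when N is a multiple of T_k.
All gears at start simultaneously when N is a common multiple of [15, 23, 16, 24]; the smallest such N is lcm(15, 23, 16, 24).
Start: lcm = T0 = 15
Fold in T1=23: gcd(15, 23) = 1; lcm(15, 23) = 15 * 23 / 1 = 345 / 1 = 345
Fold in T2=16: gcd(345, 16) = 1; lcm(345, 16) = 345 * 16 / 1 = 5520 / 1 = 5520
Fold in T3=24: gcd(5520, 24) = 24; lcm(5520, 24) = 5520 * 24 / 24 = 132480 / 24 = 5520
Full cycle length = 5520

Answer: 5520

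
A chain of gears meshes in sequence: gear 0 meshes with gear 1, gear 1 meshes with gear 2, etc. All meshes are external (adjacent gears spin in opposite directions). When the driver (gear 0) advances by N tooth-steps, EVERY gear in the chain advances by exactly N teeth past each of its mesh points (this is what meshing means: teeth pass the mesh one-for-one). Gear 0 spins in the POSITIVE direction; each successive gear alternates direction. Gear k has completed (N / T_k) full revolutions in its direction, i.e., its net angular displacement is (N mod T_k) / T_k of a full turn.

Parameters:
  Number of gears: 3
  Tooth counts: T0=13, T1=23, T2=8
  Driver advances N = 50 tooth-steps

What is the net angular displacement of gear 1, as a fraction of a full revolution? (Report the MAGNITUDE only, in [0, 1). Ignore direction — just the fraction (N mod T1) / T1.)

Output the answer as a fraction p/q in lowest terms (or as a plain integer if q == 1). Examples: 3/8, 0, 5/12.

Chain of 3 gears, tooth counts: [13, 23, 8]
  gear 0: T0=13, direction=positive, advance = 50 mod 13 = 11 teeth = 11/13 turn
  gear 1: T1=23, direction=negative, advance = 50 mod 23 = 4 teeth = 4/23 turn
  gear 2: T2=8, direction=positive, advance = 50 mod 8 = 2 teeth = 2/8 turn
Gear 1: 50 mod 23 = 4
Fraction = 4 / 23 = 4/23 (gcd(4,23)=1) = 4/23

Answer: 4/23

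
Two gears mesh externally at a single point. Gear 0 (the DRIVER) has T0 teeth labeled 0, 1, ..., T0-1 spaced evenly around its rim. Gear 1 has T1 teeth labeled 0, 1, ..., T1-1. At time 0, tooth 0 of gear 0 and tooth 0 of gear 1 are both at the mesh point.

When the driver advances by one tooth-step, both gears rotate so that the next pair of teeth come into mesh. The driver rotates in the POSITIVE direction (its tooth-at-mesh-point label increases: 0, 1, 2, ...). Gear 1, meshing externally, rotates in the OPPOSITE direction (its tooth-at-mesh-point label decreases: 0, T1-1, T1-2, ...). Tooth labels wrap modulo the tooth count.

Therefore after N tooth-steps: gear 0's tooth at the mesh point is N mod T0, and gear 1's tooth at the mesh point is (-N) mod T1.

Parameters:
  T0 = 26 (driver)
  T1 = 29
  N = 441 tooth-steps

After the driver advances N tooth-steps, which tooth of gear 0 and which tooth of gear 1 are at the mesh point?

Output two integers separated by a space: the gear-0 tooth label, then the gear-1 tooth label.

Gear 0 (driver, T0=26): tooth at mesh = N mod T0
  441 = 16 * 26 + 25, so 441 mod 26 = 25
  gear 0 tooth = 25
Gear 1 (driven, T1=29): tooth at mesh = (-N) mod T1
  441 = 15 * 29 + 6, so 441 mod 29 = 6
  (-441) mod 29 = (-6) mod 29 = 29 - 6 = 23
Mesh after 441 steps: gear-0 tooth 25 meets gear-1 tooth 23

Answer: 25 23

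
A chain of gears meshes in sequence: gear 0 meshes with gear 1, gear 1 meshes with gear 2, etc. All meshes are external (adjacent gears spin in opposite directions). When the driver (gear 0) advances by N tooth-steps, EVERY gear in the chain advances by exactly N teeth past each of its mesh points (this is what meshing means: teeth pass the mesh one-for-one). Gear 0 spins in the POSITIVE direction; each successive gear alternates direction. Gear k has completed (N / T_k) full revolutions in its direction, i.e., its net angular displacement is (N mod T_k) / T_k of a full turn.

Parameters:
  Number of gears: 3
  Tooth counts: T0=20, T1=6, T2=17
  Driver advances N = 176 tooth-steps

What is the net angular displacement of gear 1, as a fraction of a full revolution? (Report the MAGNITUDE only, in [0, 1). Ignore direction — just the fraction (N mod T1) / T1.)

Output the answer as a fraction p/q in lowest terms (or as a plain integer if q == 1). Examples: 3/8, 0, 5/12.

Answer: 1/3

Derivation:
Chain of 3 gears, tooth counts: [20, 6, 17]
  gear 0: T0=20, direction=positive, advance = 176 mod 20 = 16 teeth = 16/20 turn
  gear 1: T1=6, direction=negative, advance = 176 mod 6 = 2 teeth = 2/6 turn
  gear 2: T2=17, direction=positive, advance = 176 mod 17 = 6 teeth = 6/17 turn
Gear 1: 176 mod 6 = 2
Fraction = 2 / 6 = 1/3 (gcd(2,6)=2) = 1/3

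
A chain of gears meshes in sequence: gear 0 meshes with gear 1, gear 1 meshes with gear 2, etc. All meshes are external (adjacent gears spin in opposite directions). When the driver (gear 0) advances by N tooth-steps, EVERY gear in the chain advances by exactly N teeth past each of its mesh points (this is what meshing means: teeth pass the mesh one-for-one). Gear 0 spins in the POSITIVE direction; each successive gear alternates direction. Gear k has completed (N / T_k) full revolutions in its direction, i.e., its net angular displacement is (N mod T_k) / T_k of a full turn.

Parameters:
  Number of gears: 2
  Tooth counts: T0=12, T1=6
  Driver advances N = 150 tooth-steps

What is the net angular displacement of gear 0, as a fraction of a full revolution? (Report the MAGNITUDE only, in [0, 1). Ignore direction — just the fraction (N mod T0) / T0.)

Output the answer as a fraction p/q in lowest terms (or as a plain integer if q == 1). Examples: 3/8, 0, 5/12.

Answer: 1/2

Derivation:
Chain of 2 gears, tooth counts: [12, 6]
  gear 0: T0=12, direction=positive, advance = 150 mod 12 = 6 teeth = 6/12 turn
  gear 1: T1=6, direction=negative, advance = 150 mod 6 = 0 teeth = 0/6 turn
Gear 0: 150 mod 12 = 6
Fraction = 6 / 12 = 1/2 (gcd(6,12)=6) = 1/2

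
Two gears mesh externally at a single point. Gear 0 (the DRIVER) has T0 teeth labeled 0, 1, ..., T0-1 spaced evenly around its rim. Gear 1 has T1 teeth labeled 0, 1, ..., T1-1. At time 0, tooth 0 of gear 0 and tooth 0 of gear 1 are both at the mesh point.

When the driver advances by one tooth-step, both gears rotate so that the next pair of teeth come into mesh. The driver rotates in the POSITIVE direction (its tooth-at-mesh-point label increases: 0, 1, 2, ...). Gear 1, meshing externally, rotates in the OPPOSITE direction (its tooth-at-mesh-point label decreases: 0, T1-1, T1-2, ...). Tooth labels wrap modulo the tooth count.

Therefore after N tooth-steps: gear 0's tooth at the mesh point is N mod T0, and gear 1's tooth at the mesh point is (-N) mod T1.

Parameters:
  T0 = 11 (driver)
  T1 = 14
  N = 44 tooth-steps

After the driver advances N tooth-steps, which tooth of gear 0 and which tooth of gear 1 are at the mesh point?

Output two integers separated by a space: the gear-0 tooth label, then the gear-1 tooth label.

Gear 0 (driver, T0=11): tooth at mesh = N mod T0
  44 = 4 * 11 + 0, so 44 mod 11 = 0
  gear 0 tooth = 0
Gear 1 (driven, T1=14): tooth at mesh = (-N) mod T1
  44 = 3 * 14 + 2, so 44 mod 14 = 2
  (-44) mod 14 = (-2) mod 14 = 14 - 2 = 12
Mesh after 44 steps: gear-0 tooth 0 meets gear-1 tooth 12

Answer: 0 12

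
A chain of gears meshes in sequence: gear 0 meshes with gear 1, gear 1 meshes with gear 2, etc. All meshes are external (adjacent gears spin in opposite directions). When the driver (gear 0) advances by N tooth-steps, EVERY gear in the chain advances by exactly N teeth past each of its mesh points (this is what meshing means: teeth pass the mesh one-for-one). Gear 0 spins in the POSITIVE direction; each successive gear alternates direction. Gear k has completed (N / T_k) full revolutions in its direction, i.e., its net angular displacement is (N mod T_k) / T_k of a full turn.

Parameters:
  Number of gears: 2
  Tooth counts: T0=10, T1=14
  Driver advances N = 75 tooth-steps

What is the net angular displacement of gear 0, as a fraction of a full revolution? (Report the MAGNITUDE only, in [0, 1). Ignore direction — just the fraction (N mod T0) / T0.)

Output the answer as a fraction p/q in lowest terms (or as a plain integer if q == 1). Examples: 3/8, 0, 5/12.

Chain of 2 gears, tooth counts: [10, 14]
  gear 0: T0=10, direction=positive, advance = 75 mod 10 = 5 teeth = 5/10 turn
  gear 1: T1=14, direction=negative, advance = 75 mod 14 = 5 teeth = 5/14 turn
Gear 0: 75 mod 10 = 5
Fraction = 5 / 10 = 1/2 (gcd(5,10)=5) = 1/2

Answer: 1/2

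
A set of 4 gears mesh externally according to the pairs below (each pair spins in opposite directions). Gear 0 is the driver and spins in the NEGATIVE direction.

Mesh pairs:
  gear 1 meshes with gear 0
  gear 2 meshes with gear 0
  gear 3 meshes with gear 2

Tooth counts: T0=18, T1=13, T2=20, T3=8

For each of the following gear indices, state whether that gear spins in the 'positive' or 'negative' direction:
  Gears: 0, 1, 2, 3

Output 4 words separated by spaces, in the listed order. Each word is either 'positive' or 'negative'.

Gear 0 (driver): negative (depth 0)
  gear 1: meshes with gear 0 -> depth 1 -> positive (opposite of gear 0)
  gear 2: meshes with gear 0 -> depth 1 -> positive (opposite of gear 0)
  gear 3: meshes with gear 2 -> depth 2 -> negative (opposite of gear 2)
Queried indices 0, 1, 2, 3 -> negative, positive, positive, negative

Answer: negative positive positive negative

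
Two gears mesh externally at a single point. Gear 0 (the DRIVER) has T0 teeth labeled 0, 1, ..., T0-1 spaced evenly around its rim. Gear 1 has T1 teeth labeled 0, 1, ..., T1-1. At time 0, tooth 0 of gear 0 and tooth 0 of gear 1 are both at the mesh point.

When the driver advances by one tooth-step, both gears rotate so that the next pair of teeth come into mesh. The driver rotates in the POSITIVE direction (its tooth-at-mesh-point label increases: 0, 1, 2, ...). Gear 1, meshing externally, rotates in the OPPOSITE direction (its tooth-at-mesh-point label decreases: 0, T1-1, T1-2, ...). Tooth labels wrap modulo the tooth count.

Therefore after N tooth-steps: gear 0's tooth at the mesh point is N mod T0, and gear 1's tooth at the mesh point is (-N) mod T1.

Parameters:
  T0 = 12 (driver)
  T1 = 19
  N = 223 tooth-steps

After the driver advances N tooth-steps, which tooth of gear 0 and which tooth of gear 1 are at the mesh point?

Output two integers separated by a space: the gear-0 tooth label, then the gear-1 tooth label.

Answer: 7 5

Derivation:
Gear 0 (driver, T0=12): tooth at mesh = N mod T0
  223 = 18 * 12 + 7, so 223 mod 12 = 7
  gear 0 tooth = 7
Gear 1 (driven, T1=19): tooth at mesh = (-N) mod T1
  223 = 11 * 19 + 14, so 223 mod 19 = 14
  (-223) mod 19 = (-14) mod 19 = 19 - 14 = 5
Mesh after 223 steps: gear-0 tooth 7 meets gear-1 tooth 5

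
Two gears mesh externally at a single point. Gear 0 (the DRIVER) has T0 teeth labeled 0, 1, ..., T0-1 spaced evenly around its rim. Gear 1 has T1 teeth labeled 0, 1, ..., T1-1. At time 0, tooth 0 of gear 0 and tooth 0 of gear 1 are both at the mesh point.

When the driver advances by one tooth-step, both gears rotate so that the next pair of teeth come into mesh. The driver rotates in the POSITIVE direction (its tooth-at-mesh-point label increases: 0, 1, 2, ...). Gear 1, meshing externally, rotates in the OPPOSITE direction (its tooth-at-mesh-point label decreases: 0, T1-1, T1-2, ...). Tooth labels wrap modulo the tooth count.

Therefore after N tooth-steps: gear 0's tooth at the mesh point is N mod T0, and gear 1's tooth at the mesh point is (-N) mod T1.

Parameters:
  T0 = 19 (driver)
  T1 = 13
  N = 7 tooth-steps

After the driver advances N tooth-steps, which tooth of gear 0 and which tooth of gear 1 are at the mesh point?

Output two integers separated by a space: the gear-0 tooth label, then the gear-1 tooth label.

Gear 0 (driver, T0=19): tooth at mesh = N mod T0
  7 = 0 * 19 + 7, so 7 mod 19 = 7
  gear 0 tooth = 7
Gear 1 (driven, T1=13): tooth at mesh = (-N) mod T1
  7 = 0 * 13 + 7, so 7 mod 13 = 7
  (-7) mod 13 = (-7) mod 13 = 13 - 7 = 6
Mesh after 7 steps: gear-0 tooth 7 meets gear-1 tooth 6

Answer: 7 6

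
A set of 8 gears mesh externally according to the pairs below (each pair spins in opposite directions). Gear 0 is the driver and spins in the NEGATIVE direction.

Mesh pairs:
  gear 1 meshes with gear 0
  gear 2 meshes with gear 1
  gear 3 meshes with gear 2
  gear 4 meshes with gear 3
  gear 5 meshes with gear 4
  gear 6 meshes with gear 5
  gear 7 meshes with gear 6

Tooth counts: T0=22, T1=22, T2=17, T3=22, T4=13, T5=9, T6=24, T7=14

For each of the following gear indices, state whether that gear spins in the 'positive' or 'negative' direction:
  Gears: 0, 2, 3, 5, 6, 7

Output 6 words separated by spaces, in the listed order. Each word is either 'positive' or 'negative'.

Gear 0 (driver): negative (depth 0)
  gear 1: meshes with gear 0 -> depth 1 -> positive (opposite of gear 0)
  gear 2: meshes with gear 1 -> depth 2 -> negative (opposite of gear 1)
  gear 3: meshes with gear 2 -> depth 3 -> positive (opposite of gear 2)
  gear 4: meshes with gear 3 -> depth 4 -> negative (opposite of gear 3)
  gear 5: meshes with gear 4 -> depth 5 -> positive (opposite of gear 4)
  gear 6: meshes with gear 5 -> depth 6 -> negative (opposite of gear 5)
  gear 7: meshes with gear 6 -> depth 7 -> positive (opposite of gear 6)
Queried indices 0, 2, 3, 5, 6, 7 -> negative, negative, positive, positive, negative, positive

Answer: negative negative positive positive negative positive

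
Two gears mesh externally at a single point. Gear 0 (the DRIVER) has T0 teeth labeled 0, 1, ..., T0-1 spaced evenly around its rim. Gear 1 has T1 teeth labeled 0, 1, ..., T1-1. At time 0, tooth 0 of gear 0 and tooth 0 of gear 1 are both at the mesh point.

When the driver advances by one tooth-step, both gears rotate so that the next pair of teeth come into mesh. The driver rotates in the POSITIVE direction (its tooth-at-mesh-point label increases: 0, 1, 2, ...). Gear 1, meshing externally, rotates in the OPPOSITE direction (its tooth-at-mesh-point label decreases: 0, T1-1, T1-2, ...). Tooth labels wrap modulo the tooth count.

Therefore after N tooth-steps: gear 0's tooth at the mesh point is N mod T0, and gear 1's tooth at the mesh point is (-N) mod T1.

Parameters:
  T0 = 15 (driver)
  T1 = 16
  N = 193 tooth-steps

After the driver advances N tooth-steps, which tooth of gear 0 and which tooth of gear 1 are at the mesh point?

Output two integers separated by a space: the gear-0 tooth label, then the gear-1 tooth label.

Gear 0 (driver, T0=15): tooth at mesh = N mod T0
  193 = 12 * 15 + 13, so 193 mod 15 = 13
  gear 0 tooth = 13
Gear 1 (driven, T1=16): tooth at mesh = (-N) mod T1
  193 = 12 * 16 + 1, so 193 mod 16 = 1
  (-193) mod 16 = (-1) mod 16 = 16 - 1 = 15
Mesh after 193 steps: gear-0 tooth 13 meets gear-1 tooth 15

Answer: 13 15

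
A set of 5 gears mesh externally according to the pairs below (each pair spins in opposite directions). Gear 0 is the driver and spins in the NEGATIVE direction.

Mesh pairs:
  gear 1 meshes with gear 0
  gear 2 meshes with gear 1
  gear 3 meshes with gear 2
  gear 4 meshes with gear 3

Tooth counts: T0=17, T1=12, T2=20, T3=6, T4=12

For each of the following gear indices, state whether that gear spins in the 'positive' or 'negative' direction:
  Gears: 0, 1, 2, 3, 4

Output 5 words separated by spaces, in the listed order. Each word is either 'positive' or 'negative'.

Answer: negative positive negative positive negative

Derivation:
Gear 0 (driver): negative (depth 0)
  gear 1: meshes with gear 0 -> depth 1 -> positive (opposite of gear 0)
  gear 2: meshes with gear 1 -> depth 2 -> negative (opposite of gear 1)
  gear 3: meshes with gear 2 -> depth 3 -> positive (opposite of gear 2)
  gear 4: meshes with gear 3 -> depth 4 -> negative (opposite of gear 3)
Queried indices 0, 1, 2, 3, 4 -> negative, positive, negative, positive, negative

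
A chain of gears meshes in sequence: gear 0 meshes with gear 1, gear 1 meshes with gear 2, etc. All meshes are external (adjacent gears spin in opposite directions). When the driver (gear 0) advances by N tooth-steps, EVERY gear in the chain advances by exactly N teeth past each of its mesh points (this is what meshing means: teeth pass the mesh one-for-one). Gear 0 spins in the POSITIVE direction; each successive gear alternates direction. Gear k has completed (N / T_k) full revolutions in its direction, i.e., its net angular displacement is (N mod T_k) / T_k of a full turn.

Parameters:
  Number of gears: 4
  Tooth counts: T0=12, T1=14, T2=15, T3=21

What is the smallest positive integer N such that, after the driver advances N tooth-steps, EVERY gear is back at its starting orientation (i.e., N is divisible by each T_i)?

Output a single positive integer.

Answer: 420

Derivation:
Gear k returns to start when N is a multiple of T_k.
All gears at start simultaneously when N is a common multiple of [12, 14, 15, 21]; the smallest such N is lcm(12, 14, 15, 21).
Start: lcm = T0 = 12
Fold in T1=14: gcd(12, 14) = 2; lcm(12, 14) = 12 * 14 / 2 = 168 / 2 = 84
Fold in T2=15: gcd(84, 15) = 3; lcm(84, 15) = 84 * 15 / 3 = 1260 / 3 = 420
Fold in T3=21: gcd(420, 21) = 21; lcm(420, 21) = 420 * 21 / 21 = 8820 / 21 = 420
Full cycle length = 420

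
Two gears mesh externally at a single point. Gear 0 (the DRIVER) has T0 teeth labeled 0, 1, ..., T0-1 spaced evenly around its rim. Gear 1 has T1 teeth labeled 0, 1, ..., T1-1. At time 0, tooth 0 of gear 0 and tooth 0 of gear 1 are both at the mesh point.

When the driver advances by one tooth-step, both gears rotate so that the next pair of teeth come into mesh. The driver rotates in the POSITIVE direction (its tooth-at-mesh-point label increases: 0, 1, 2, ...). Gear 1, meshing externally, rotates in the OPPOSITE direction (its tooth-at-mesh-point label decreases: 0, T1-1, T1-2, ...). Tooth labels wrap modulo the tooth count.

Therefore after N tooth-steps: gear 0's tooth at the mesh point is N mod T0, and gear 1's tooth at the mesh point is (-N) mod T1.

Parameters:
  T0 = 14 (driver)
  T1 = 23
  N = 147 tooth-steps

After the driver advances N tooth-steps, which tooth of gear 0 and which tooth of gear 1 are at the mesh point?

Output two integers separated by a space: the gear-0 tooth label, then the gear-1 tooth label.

Gear 0 (driver, T0=14): tooth at mesh = N mod T0
  147 = 10 * 14 + 7, so 147 mod 14 = 7
  gear 0 tooth = 7
Gear 1 (driven, T1=23): tooth at mesh = (-N) mod T1
  147 = 6 * 23 + 9, so 147 mod 23 = 9
  (-147) mod 23 = (-9) mod 23 = 23 - 9 = 14
Mesh after 147 steps: gear-0 tooth 7 meets gear-1 tooth 14

Answer: 7 14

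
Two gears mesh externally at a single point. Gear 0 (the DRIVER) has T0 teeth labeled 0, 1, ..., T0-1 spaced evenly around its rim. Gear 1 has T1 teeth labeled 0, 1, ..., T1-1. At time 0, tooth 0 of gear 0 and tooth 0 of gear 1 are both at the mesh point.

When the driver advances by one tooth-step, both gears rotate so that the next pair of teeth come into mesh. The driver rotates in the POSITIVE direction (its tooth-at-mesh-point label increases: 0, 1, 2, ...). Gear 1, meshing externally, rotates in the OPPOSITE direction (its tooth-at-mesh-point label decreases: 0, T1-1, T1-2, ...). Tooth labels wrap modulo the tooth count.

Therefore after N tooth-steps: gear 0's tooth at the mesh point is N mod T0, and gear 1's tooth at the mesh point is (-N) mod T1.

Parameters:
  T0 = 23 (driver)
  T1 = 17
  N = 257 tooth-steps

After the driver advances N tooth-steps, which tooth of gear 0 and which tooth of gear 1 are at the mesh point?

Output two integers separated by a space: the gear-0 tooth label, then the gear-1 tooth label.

Answer: 4 15

Derivation:
Gear 0 (driver, T0=23): tooth at mesh = N mod T0
  257 = 11 * 23 + 4, so 257 mod 23 = 4
  gear 0 tooth = 4
Gear 1 (driven, T1=17): tooth at mesh = (-N) mod T1
  257 = 15 * 17 + 2, so 257 mod 17 = 2
  (-257) mod 17 = (-2) mod 17 = 17 - 2 = 15
Mesh after 257 steps: gear-0 tooth 4 meets gear-1 tooth 15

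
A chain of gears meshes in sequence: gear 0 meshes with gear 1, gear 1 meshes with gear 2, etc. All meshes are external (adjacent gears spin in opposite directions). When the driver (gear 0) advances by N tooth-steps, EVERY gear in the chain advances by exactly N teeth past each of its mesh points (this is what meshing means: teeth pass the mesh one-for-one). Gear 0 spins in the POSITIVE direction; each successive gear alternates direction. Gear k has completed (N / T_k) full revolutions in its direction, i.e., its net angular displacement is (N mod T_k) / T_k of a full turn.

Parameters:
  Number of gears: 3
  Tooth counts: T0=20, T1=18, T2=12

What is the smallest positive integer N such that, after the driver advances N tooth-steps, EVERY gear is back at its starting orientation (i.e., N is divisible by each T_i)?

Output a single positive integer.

Gear k returns to start when N is a multiple of T_k.
All gears at start simultaneously when N is a common multiple of [20, 18, 12]; the smallest such N is lcm(20, 18, 12).
Start: lcm = T0 = 20
Fold in T1=18: gcd(20, 18) = 2; lcm(20, 18) = 20 * 18 / 2 = 360 / 2 = 180
Fold in T2=12: gcd(180, 12) = 12; lcm(180, 12) = 180 * 12 / 12 = 2160 / 12 = 180
Full cycle length = 180

Answer: 180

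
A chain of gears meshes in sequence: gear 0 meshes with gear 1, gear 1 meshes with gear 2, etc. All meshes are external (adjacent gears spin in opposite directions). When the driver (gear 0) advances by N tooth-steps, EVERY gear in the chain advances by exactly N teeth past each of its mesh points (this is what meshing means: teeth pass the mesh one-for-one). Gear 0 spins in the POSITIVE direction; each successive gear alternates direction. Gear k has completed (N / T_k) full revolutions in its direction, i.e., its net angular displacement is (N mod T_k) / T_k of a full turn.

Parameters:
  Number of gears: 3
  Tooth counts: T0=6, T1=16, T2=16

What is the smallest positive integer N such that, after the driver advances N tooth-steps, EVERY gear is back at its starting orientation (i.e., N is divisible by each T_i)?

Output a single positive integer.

Gear k returns to start when N is a multiple of T_k.
All gears at start simultaneously when N is a common multiple of [6, 16, 16]; the smallest such N is lcm(6, 16, 16).
Start: lcm = T0 = 6
Fold in T1=16: gcd(6, 16) = 2; lcm(6, 16) = 6 * 16 / 2 = 96 / 2 = 48
Fold in T2=16: gcd(48, 16) = 16; lcm(48, 16) = 48 * 16 / 16 = 768 / 16 = 48
Full cycle length = 48

Answer: 48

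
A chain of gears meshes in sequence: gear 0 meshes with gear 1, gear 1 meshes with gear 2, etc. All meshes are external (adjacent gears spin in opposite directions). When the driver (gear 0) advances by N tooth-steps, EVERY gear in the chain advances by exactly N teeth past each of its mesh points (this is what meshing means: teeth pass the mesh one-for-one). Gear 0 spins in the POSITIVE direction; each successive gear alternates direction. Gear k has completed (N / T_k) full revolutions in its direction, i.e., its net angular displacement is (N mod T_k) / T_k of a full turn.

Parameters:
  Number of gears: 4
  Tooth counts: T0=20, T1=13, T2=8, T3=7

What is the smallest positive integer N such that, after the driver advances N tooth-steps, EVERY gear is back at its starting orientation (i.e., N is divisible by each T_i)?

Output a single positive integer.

Gear k returns to start when N is a multiple of T_k.
All gears at start simultaneously when N is a common multiple of [20, 13, 8, 7]; the smallest such N is lcm(20, 13, 8, 7).
Start: lcm = T0 = 20
Fold in T1=13: gcd(20, 13) = 1; lcm(20, 13) = 20 * 13 / 1 = 260 / 1 = 260
Fold in T2=8: gcd(260, 8) = 4; lcm(260, 8) = 260 * 8 / 4 = 2080 / 4 = 520
Fold in T3=7: gcd(520, 7) = 1; lcm(520, 7) = 520 * 7 / 1 = 3640 / 1 = 3640
Full cycle length = 3640

Answer: 3640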